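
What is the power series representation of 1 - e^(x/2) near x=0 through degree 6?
-x^6/46080 - x^5/3840 - x^4/384 - x^3/48 - x^2/8 - x/2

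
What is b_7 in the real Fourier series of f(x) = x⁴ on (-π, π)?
b_7 = (1/π) ∫_{-π}^{π} f(x)·sin(7x) dx.
Evaluate the integral (use parity and integration by parts as needed): b_7 = 0.

Final answer: 0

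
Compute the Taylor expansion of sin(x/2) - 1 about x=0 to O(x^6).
x^5/3840 - x^3/48 + x/2 - 1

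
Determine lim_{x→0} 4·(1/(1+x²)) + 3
Direct substitution at x = 0 gives 7.

Final answer: 7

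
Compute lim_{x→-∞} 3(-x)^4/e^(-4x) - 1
The quotient is an ∞/∞ indeterminate form as x → -∞.
Compare growth rates of the dominant terms (exponentials ≫ polynomials ≫ logarithms), or apply L'Hôpital's rule; the quotient → 0.
Adding the constant: 0 - 1 = -1. Limit = -1.

Final answer: -1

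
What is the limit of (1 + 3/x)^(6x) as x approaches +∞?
As x → +∞: write (1 + 3/x)^(6x) = ((1 + 3/x)^x)^6 → (e^3)^6 = e^18.
Limit = e^(18).

Final answer: e^(18)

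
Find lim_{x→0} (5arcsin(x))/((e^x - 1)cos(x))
Both numerator and denominator → 0 as x → 0; this is a 0/0 indeterminate form.
Expand each to leading order near x = 0: numerator ~ 5·x, denominator ~ x.
The limit of the ratio is 5.

Final answer: 5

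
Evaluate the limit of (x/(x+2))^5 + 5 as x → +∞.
As x → +∞: x/(x+2) = 1/(1 + 2/x) → 1, and the 5th power of a limit-1 base also → 1; with the additive constant, 1 + 5 = 6.
Limit = 6.

Final answer: 6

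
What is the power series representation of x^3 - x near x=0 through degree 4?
x^3 - x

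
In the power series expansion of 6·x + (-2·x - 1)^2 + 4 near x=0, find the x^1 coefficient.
Expand to order 1: 6·x + (-2·x - 1)^2 + 4 = 10·x + 5 + O(x^2).
The coefficient of x^1 is 10.

Final answer: 10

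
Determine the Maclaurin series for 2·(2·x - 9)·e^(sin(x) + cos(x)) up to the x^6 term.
-11·e·x^6/8 - 79·e·x^5/30 + 7·e·x^4/4 + 9·e·x^3 + 4·e·x^2 - 14·e·x - 18·e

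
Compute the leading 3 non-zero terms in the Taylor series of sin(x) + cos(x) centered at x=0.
-x^2/2 + x + 1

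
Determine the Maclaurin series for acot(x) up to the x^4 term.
x^3/3 - x + π/2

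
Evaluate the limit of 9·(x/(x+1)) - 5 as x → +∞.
Evaluate the dominant behaviour as x → +∞; each term tends to a finite value or vanishes.
Limit = 4.

Final answer: 4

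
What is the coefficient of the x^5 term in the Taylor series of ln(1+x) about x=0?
Expand to order 5: ln(1+x) = x^5/5 - x^4/4 + x^3/3 - x^2/2 + x + O(x^6).
The coefficient of x^5 is 1/5.

Final answer: 1/5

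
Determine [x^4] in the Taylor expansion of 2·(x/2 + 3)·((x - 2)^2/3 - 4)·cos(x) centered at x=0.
Expand to order 4: 2·(x/2 + 3)·((x - 2)^2/3 - 4)·cos(x) = -x^4 + 17·x^3/3 + 26·x^2/3 - 32·x/3 - 16 + O(x^5).
The coefficient of x^4 is -1.

Final answer: -1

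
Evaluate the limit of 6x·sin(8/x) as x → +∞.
As x → +∞: let u = 8/x → 0⁺; then 6·x·sin(8/x) = 6·8·sin(u)/u → 6·8·1 = 48.
Limit = 48.

Final answer: 48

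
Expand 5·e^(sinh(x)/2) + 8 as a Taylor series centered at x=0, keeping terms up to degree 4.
85·x^4/384 + 25·x^3/48 + 5·x^2/8 + 5·x/2 + 13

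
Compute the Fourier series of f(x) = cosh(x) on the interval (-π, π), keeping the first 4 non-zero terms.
-cos(x)·sinh(π)/π + 2·cos(2·x)·sinh(π)/(5·π) - cos(3·x)·sinh(π)/(5·π) + sinh(π)/π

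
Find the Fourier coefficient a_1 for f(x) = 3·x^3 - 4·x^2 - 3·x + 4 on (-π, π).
a_1 = (1/π) ∫_{-π}^{π} f(x)·cos(1x) dx.
Evaluate the integral (use parity and integration by parts as needed): a_1 = 16.

Final answer: 16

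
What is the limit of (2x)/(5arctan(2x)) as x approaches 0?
Both numerator and denominator → 0 as x → 0; this is a 0/0 indeterminate form.
Expand each to leading order near x = 0: numerator ~ 2·x, denominator ~ 10·x.
The limit of the ratio is 1/5.

Final answer: 1/5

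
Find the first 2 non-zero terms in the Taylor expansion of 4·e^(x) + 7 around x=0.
4·x + 11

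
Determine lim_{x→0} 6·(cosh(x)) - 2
Direct substitution at x = 0 gives 4.

Final answer: 4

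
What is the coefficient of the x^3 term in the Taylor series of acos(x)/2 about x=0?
Expand to order 3: acos(x)/2 = -x^3/12 - x/2 + π/4 + O(x^4).
The coefficient of x^3 is -1/12.

Final answer: -1/12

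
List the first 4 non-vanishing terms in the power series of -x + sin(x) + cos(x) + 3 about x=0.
x^4/24 - x^3/6 - x^2/2 + 4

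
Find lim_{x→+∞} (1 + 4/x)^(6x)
As x → +∞: write (1 + 4/x)^(6x) = ((1 + 4/x)^x)^6 → (e^4)^6 = e^24.
Limit = e^(24).

Final answer: e^(24)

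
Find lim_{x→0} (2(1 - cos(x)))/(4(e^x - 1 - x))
Both numerator and denominator → 0 as x → 0; this is a 0/0 indeterminate form.
Expand each to leading order near x = 0: numerator ~ x^2, denominator ~ 2·x^2.
The limit of the ratio is 1/2.

Final answer: 1/2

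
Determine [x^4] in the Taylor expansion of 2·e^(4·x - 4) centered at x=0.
Expand to order 4: 2·e^(4·x - 4) = 64·x^4·e^(-4)/3 + 64·x^3·e^(-4)/3 + 16·x^2·e^(-4) + 8·x·e^(-4) + 2·e^(-4) + O(x^5).
The coefficient of x^4 is 64·e^(-4)/3.

Final answer: 64·e^(-4)/3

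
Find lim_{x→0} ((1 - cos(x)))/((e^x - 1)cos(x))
Both numerator and denominator → 0 as x → 0; this is a 0/0 indeterminate form.
Expand each to leading order near x = 0: numerator ~ x^2/2, denominator ~ x.
The limit of the ratio is 0.

Final answer: 0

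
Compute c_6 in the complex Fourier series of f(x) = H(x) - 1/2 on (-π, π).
Compute the real Fourier coefficients first: a_6 = 0, b_6 = 0.
Then c_6 = (a_6 − i·b_6)/2 = 0.

Final answer: 0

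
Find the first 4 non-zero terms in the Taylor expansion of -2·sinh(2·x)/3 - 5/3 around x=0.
-8·x^5/45 - 8·x^3/9 - 4·x/3 - 5/3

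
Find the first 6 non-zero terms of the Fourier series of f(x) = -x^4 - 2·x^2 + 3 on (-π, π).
(-40 + 8·π^2)·cos(x) + (1 - 2·π^2)·cos(2·x) + (8/27 + 8·π^2/9)·cos(3·x) + (-π^2/2 - 5/16)·cos(4·x) + (152/625 + 8·π^2/25)·cos(5·x) - π^4/5 - 2·π^2/3 + 3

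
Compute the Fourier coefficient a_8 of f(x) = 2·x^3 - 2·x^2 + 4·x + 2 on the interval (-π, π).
a_8 = (1/π) ∫_{-π}^{π} f(x)·cos(8x) dx.
Evaluate the integral (use parity and integration by parts as needed): a_8 = -1/8.

Final answer: -1/8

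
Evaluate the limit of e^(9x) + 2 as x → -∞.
Evaluate the dominant behaviour as x → -∞; each term tends to a finite value or vanishes.
Limit = 2.

Final answer: 2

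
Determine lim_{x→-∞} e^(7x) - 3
Evaluate the dominant behaviour as x → -∞; each term tends to a finite value or vanishes.
Limit = -3.

Final answer: -3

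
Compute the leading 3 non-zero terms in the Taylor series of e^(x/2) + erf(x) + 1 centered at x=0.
x^2/8 + x·(1/2 + 2/√(π)) + 2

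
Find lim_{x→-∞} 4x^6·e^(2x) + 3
The product is a 0·∞ indeterminate form at x → -∞.
Rewrite the product as 4x^6 / e^(-2x) (an ∞/∞ form) and apply L'Hôpital, or use the standard hierarchy e^(2|x|) ≫ |x^6| as x → -∞.
The indeterminate product → 0, so the limit = 3.

Final answer: 3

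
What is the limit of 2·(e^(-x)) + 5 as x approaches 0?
Direct substitution at x = 0 gives 7.

Final answer: 7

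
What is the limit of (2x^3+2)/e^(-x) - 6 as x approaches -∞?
The quotient is an ∞/∞ indeterminate form as x → -∞.
Compare growth rates of the dominant terms (exponentials ≫ polynomials ≫ logarithms), or apply L'Hôpital's rule; the quotient → 0.
Adding the constant: 0 - 6 = -6. Limit = -6.

Final answer: -6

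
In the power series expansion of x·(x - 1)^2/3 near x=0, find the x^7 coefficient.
Expand to order 7: x·(x - 1)^2/3 = x^3/3 - 2·x^2/3 + x/3 + O(x^8).
The coefficient of x^7 is 0.

Final answer: 0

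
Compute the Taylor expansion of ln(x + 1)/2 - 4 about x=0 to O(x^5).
-x^4/8 + x^3/6 - x^2/4 + x/2 - 4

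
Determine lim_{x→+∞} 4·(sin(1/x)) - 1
Evaluate the dominant behaviour as x → +∞; each term tends to a finite value or vanishes.
Limit = -1.

Final answer: -1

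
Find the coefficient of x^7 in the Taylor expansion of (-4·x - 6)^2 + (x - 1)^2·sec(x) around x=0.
Expand to order 7: (-4·x - 6)^2 + (x - 1)^2·sec(x) = -61·x^7/360 + 211·x^6/720 - 5·x^5/12 + 17·x^4/24 - x^3 + 35·x^2/2 + 46·x + 37 + O(x^8).
The coefficient of x^7 is -61/360.

Final answer: -61/360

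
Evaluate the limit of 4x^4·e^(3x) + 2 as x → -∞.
The product is a 0·∞ indeterminate form at x → -∞.
Rewrite the product as 4x^4 / e^(-3x) (an ∞/∞ form) and apply L'Hôpital, or use the standard hierarchy e^(3|x|) ≫ |x^4| as x → -∞.
The indeterminate product → 0, so the limit = 2.

Final answer: 2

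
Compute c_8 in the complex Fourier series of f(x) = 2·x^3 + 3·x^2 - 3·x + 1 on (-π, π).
Compute the real Fourier coefficients first: a_8 = 3/16, b_8 = 51/64 - π^2/2.
Then c_8 = (a_8 − i·b_8)/2 = 3/32 - 51·i/128 + i·π^2/4.

Final answer: 3/32 - 51·i/128 + i·π^2/4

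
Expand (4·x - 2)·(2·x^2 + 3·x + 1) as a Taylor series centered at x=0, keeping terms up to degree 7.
8·x^3 + 8·x^2 - 2·x - 2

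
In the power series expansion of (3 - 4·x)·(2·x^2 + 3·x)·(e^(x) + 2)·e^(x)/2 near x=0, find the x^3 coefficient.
Expand to order 3: (3 - 4·x)·(2·x^2 + 3·x)·(e^(x) + 2)·e^(x)/2 = -21·x^3/2 + 9·x^2 + 27·x/2 + O(x^4).
The coefficient of x^3 is -21/2.

Final answer: -21/2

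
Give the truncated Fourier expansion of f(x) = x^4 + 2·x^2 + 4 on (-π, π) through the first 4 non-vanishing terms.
(40 - 8·π^2)·cos(x) + (-1 + 2·π^2)·cos(2·x) + (-8·π^2/9 - 8/27)·cos(3·x) + 4 + 2·π^2/3 + π^4/5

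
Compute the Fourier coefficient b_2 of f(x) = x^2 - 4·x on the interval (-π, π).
b_2 = (1/π) ∫_{-π}^{π} f(x)·sin(2x) dx.
Evaluate the integral (use parity and integration by parts as needed): b_2 = 4.

Final answer: 4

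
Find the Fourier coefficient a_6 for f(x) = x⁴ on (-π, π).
a_6 = (1/π) ∫_{-π}^{π} f(x)·cos(6x) dx.
Evaluate the integral (use parity and integration by parts as needed): a_6 = -1/27 + 2·π^2/9.

Final answer: -1/27 + 2·π^2/9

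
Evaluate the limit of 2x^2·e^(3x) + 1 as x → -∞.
The product is a 0·∞ indeterminate form at x → -∞.
Rewrite the product as 2x^2 / e^(-3x) (an ∞/∞ form) and apply L'Hôpital, or use the standard hierarchy e^(3|x|) ≫ |x^2| as x → -∞.
The indeterminate product → 0, so the limit = 1.

Final answer: 1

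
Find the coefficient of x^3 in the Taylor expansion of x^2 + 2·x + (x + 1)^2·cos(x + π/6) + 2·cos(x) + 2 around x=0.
Expand to order 3: x^2 + 2·x + (x + 1)^2·cos(x + π/6) + 2·cos(x) + 2 = x^3·(-√(3)/2 - 5/12) + x^2·(-1 + √(3)/4) + x·(3/2 + √(3)) + √(3)/2 + 4 + O(x^4).
The coefficient of x^3 is -√(3)/2 - 5/12.

Final answer: -√(3)/2 - 5/12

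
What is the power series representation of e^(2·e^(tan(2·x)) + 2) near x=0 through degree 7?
32048·x^7·e^(4)/21 + 28024·x^6·e^(4)/45 + 3704·x^5·e^(4)/15 + 284·x^4·e^(4)/3 + 104·x^3·e^(4)/3 + 12·x^2·e^(4) + 4·x·e^(4) + e^(4)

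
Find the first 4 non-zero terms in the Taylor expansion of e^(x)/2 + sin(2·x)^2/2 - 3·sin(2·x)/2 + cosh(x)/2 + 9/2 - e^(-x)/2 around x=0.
13·x^3/6 + 9·x^2/4 - 2·x + 5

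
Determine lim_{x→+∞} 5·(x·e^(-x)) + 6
Evaluate the dominant behaviour as x → +∞; each term tends to a finite value or vanishes.
Limit = 6.

Final answer: 6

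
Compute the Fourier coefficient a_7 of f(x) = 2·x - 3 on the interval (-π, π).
a_7 = (1/π) ∫_{-π}^{π} f(x)·cos(7x) dx.
Evaluate the integral (use parity and integration by parts as needed): a_7 = 0.

Final answer: 0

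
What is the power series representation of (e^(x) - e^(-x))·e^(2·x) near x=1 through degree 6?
-e + e^(3) + (-e + 3·e^(3))·(x - 1) + (-e/2 + 9·e^(3)/2)·(x - 1)^2 + (-e/6 + 9·e^(3)/2)·(x - 1)^3 + (-e/24 + 27·e^(3)/8)·(x - 1)^4 + (-e/120 + 81·e^(3)/40)·(x - 1)^5 + (-e/720 + 81·e^(3)/80)·(x - 1)^6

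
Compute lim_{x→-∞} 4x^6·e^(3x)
This is a 0·∞ indeterminate form at x → -∞.
Rewrite the product as 4x^6 / e^(-3x) (an ∞/∞ form) and apply L'Hôpital, or use the standard hierarchy e^(3|x|) ≫ |x^6| as x → -∞.
The indeterminate product → 0, so the limit = 0.

Final answer: 0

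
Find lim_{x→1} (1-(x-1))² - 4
Direct substitution at x = 1 gives -3.

Final answer: -3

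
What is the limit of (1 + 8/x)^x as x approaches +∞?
As x → +∞: this is the defining limit (1 + 8/x)^x → e^8.
Limit = e^(8).

Final answer: e^(8)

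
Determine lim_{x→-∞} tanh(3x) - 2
Evaluate the dominant behaviour as x → -∞; each term tends to a finite value or vanishes.
Limit = -3.

Final answer: -3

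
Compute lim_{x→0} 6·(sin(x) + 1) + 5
Direct substitution at x = 0 gives 11.

Final answer: 11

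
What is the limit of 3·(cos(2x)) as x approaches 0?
Direct substitution at x = 0 gives 3.

Final answer: 3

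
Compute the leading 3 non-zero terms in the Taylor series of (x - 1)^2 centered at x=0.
x^2 - 2·x + 1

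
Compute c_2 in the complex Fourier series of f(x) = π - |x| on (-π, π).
Compute the real Fourier coefficients first: a_2 = 0, b_2 = 0.
Then c_2 = (a_2 − i·b_2)/2 = 0.

Final answer: 0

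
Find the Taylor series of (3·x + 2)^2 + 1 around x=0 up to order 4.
9·x^2 + 12·x + 5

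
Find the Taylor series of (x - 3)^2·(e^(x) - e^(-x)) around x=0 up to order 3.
5·x^3 - 12·x^2 + 18·x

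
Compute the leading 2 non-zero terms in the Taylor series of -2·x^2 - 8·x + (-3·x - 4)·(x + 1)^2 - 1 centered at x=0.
-19·x - 5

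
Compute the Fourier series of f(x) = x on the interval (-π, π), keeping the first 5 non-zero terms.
2·sin(x) - sin(2·x) + 2·sin(3·x)/3 - sin(4·x)/2 + 2·sin(5·x)/5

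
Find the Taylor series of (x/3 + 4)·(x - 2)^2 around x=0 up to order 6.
x^3/3 + 8·x^2/3 - 44·x/3 + 16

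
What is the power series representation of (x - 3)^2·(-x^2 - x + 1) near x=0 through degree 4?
-x^4 + 5·x^3 - 2·x^2 - 15·x + 9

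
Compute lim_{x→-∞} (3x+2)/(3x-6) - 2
Evaluate the dominant behaviour as x → -∞; each term tends to a finite value or vanishes.
Limit = -1.

Final answer: -1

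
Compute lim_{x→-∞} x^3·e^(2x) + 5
The product is a 0·∞ indeterminate form at x → -∞.
Rewrite the product as x^3 / e^(-2x) (an ∞/∞ form) and apply L'Hôpital, or use the standard hierarchy e^(2|x|) ≫ |x^3| as x → -∞.
The indeterminate product → 0, so the limit = 5.

Final answer: 5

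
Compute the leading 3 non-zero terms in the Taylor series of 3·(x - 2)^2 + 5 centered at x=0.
3·x^2 - 12·x + 17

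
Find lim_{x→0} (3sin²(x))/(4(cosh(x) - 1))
Both numerator and denominator → 0 as x → 0; this is a 0/0 indeterminate form.
Expand each to leading order near x = 0: numerator ~ 3·x^2, denominator ~ 2·x^2.
The limit of the ratio is 3/2.

Final answer: 3/2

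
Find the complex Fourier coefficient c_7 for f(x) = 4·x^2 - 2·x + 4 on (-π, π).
Compute the real Fourier coefficients first: a_7 = -16/49, b_7 = -4/7.
Then c_7 = (a_7 − i·b_7)/2 = -8/49 + 2·i/7.

Final answer: -8/49 + 2·i/7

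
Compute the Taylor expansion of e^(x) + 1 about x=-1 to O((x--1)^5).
(1 + e)·e^(-1) + e^(-1)·(x + 1) + e^(-1)·(x + 1)^2/2 + e^(-1)·(x + 1)^3/6 + e^(-1)·(x + 1)^4/24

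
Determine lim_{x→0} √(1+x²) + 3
Direct substitution at x = 0 gives 4.

Final answer: 4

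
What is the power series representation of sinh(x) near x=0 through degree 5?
x^5/120 + x^3/6 + x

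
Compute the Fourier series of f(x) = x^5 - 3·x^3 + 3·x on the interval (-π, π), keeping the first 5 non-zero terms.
(-46·π^2 + 2·π^4 + 282)·sin(x) + (-π^4 - 15 + 8·π^2)·sin(2·x) + (-94·π^2/27 + 350/81 + 2·π^4/3)·sin(3·x) + (-π^4/2 - 147/64 + 17·π^2/8)·sin(4·x) + (-38·π^2/25 + 978/625 + 2·π^4/5)·sin(5·x)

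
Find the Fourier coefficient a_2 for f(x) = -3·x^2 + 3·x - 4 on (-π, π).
a_2 = (1/π) ∫_{-π}^{π} f(x)·cos(2x) dx.
Evaluate the integral (use parity and integration by parts as needed): a_2 = -3.

Final answer: -3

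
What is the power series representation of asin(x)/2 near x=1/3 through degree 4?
asin(1/3)/2 + 3·√(2)·(x - 1/3)/8 + 9·√(2)·(x - 1/3)^2/128 + 99·√(2)·(x - 1/3)^3/1024 + 2349·√(2)·(x - 1/3)^4/32768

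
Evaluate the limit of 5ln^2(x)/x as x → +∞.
This is an ∞/∞ indeterminate form as x → +∞.
The polynomial denominator x dominates the logarithmic numerator (any positive power of x ≫ ln^2(x) as x → ∞), so the quotient → 0.
Limit = 0.

Final answer: 0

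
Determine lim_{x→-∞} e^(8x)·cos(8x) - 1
Evaluate the dominant behaviour as x → -∞; each term tends to a finite value or vanishes.
Limit = -1.

Final answer: -1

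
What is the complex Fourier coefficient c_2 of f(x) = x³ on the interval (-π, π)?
Compute the real Fourier coefficients first: a_2 = 0, b_2 = 3/2 - π^2.
Then c_2 = (a_2 − i·b_2)/2 = -3·i/4 + i·π^2/2.

Final answer: -3·i/4 + i·π^2/2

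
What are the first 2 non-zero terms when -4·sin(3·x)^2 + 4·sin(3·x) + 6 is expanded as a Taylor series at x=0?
12·x + 6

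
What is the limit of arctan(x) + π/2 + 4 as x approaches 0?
Direct substitution at x = 0 gives π/2 + 4.

Final answer: π/2 + 4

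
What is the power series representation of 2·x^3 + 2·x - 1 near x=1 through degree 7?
3 + 8·(x - 1) + 6·(x - 1)^2 + 2·(x - 1)^3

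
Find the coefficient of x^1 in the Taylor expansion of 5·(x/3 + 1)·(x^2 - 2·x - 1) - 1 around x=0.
Expand to order 1: 5·(x/3 + 1)·(x^2 - 2·x - 1) - 1 = -35·x/3 - 6 + O(x^2).
The coefficient of x^1 is -35/3.

Final answer: -35/3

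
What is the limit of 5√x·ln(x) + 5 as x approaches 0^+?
The product is a 0·∞ indeterminate form at x → 0⁺.
Rewrite the product as 5·ln(x) / x^(-1/2) and apply L'Hôpital, or use the standard hierarchy x^(-1/2) ≫ |ln x| as x → 0⁺.
The indeterminate product → 0, so the limit = 5.

Final answer: 5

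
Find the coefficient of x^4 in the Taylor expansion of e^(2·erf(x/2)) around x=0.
Expand to order 4: e^(2·erf(x/2)) = x^4·(-1/(3·π) + 2/(3·π^2)) + x^3·(-1/(6·√(π)) + 4/(3·π^(3/2))) + 2·x^2/π + 2·x/√(π) + 1 + O(x^5).
The coefficient of x^4 is -1/(3·π) + 2/(3·π^2).

Final answer: -1/(3·π) + 2/(3·π^2)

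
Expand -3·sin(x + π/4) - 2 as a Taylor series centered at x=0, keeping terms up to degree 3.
√(2)·x^3/4 + 3·√(2)·x^2/4 - 3·√(2)·x/2 - 3·√(2)/2 - 2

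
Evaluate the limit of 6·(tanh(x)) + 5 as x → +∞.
Evaluate the dominant behaviour as x → +∞; each term tends to a finite value or vanishes.
Limit = 11.

Final answer: 11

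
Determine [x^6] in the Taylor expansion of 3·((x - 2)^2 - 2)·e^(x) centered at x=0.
Expand to order 6: 3·((x - 2)^2 - 2)·e^(x) = x^6/30 + x^5/20 - x^4/4 - 2·x^3 - 6·x^2 - 6·x + 6 + O(x^7).
The coefficient of x^6 is 1/30.

Final answer: 1/30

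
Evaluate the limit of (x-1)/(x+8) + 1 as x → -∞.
Evaluate the dominant behaviour as x → -∞; each term tends to a finite value or vanishes.
Limit = 2.

Final answer: 2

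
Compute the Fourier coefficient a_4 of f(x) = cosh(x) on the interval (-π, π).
a_4 = (1/π) ∫_{-π}^{π} f(x)·cos(4x) dx.
Evaluate the integral (use parity and integration by parts as needed): a_4 = 2·sinh(π)/(17·π).

Final answer: 2·sinh(π)/(17·π)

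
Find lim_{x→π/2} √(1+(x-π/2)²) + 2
Direct substitution at x = π/2 gives 3.

Final answer: 3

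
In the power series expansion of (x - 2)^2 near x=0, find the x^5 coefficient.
Expand to order 5: (x - 2)^2 = x^2 - 4·x + 4 + O(x^6).
The coefficient of x^5 is 0.

Final answer: 0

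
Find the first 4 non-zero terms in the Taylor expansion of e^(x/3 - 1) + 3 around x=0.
x^3·e^(-1)/162 + x^2·e^(-1)/18 + x·e^(-1)/3 + e^(-1) + 3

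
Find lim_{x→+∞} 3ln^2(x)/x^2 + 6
The quotient is an ∞/∞ indeterminate form as x → +∞.
The polynomial denominator x^2 dominates the logarithmic numerator (any positive power of x ≫ ln^2(x) as x → ∞), so the quotient → 0.
Adding the constant: 0 + 6 = 6. Limit = 6.

Final answer: 6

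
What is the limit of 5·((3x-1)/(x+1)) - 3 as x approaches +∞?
Evaluate the dominant behaviour as x → +∞; each term tends to a finite value or vanishes.
Limit = 12.

Final answer: 12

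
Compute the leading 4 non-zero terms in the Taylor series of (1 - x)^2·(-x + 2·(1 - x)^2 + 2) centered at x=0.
-9·x^3 + 16·x^2 - 13·x + 4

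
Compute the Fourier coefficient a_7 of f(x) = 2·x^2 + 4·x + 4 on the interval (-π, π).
a_7 = (1/π) ∫_{-π}^{π} f(x)·cos(7x) dx.
Evaluate the integral (use parity and integration by parts as needed): a_7 = -8/49.

Final answer: -8/49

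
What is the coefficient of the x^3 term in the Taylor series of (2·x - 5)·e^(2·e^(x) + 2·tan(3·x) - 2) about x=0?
Expand to order 3: (2·x - 5)·e^(2·e^(x) + 2·tan(3·x) - 2) = -1477·x^3/3 - 149·x^2 - 38·x - 5 + O(x^4).
The coefficient of x^3 is -1477/3.

Final answer: -1477/3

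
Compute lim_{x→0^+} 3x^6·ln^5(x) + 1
The product is a 0·∞ indeterminate form at x → 0⁺.
Rewrite the product as 3·ln^5(x) / x^(-6) and apply L'Hôpital, or use the standard hierarchy x^(-6) ≫ |ln x|^5 as x → 0⁺.
The indeterminate product → 0, so the limit = 1.

Final answer: 1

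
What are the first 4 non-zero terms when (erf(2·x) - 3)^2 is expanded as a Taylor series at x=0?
32·x^3/√(π) + 16·x^2/π - 24·x/√(π) + 9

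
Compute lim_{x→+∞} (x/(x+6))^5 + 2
As x → +∞: x/(x+6) = 1/(1 + 6/x) → 1, and the 5th power of a limit-1 base also → 1; with the additive constant, 1 + 2 = 3.
Limit = 3.

Final answer: 3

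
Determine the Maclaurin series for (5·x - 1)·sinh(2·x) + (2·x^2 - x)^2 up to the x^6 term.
4·x^6/3 - 4·x^5/15 + 32·x^4/3 - 16·x^3/3 + 11·x^2 - 2·x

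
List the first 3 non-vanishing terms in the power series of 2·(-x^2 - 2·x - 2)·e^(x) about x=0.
-8·x^2 - 8·x - 4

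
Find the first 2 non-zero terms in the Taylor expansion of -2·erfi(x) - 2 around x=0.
-4·x/√(π) - 2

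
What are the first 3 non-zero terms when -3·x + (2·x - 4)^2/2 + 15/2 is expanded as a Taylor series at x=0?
2·x^2 - 11·x + 31/2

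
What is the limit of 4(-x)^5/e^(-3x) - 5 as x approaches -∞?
The quotient is an ∞/∞ indeterminate form as x → -∞.
Compare growth rates of the dominant terms (exponentials ≫ polynomials ≫ logarithms), or apply L'Hôpital's rule; the quotient → 0.
Adding the constant: 0 - 5 = -5. Limit = -5.

Final answer: -5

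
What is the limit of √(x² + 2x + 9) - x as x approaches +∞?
As x → +∞: multiply by the conjugate to get (2x+9)/(√(x²+2x+9)+x); the denominator ~ 2x, so the limit is 2/2 = 1.
Limit = 1.

Final answer: 1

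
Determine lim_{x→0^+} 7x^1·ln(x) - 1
The product is a 0·∞ indeterminate form at x → 0⁺.
Rewrite the product as 7·ln(x) / x^(-1) and apply L'Hôpital, or use the standard hierarchy x^(-1) ≫ |ln x| as x → 0⁺.
The indeterminate product → 0, so the limit = -1.

Final answer: -1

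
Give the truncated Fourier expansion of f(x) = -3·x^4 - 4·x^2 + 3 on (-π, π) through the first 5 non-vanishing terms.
(-128 + 24·π^2)·cos(x) + (5 - 6·π^2)·cos(2·x) + 8·π^2·cos(3·x)/3 + (-3·π^2/2 - 7/16)·cos(4·x) - 3·π^4/5 - 4·π^2/3 + 3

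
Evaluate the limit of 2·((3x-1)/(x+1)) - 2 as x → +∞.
Evaluate the dominant behaviour as x → +∞; each term tends to a finite value or vanishes.
Limit = 4.

Final answer: 4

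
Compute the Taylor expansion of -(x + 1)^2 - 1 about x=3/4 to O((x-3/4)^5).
-65/16 - 7·(x - 3/4)/2 - (x - 3/4)^2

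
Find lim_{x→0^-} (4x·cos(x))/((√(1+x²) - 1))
Both numerator and denominator → 0 as x → 0^-; this is a 0/0 indeterminate form.
Expand each to leading order near x = 0: numerator ~ 4·x, denominator ~ x^2/2.
The limit of the ratio is -∞.

Final answer: -∞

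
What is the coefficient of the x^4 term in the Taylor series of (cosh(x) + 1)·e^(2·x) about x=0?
Expand to order 4: (cosh(x) + 1)·e^(2·x) = 19·x^4/8 + 11·x^3/3 + 9·x^2/2 + 4·x + 2 + O(x^5).
The coefficient of x^4 is 19/8.

Final answer: 19/8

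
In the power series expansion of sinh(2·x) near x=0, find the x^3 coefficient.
Expand to order 3: sinh(2·x) = 4·x^3/3 + 2·x + O(x^4).
The coefficient of x^3 is 4/3.

Final answer: 4/3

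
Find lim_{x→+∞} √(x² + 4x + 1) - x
As x → +∞: multiply by the conjugate to get (4x+1)/(√(x²+4x+1)+x); the denominator ~ 2x, so the limit is 4/2 = 2.
Limit = 2.

Final answer: 2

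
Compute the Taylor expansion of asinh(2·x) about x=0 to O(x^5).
-4·x^3/3 + 2·x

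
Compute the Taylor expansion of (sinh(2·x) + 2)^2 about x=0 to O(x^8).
32·x^7/315 + 128·x^6/45 + 16·x^5/15 + 16·x^4/3 + 16·x^3/3 + 4·x^2 + 8·x + 4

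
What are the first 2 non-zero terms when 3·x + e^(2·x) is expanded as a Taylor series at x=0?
5·x + 1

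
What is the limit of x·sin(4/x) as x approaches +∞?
As x → +∞: let u = 4/x → 0⁺; then x·sin(4/x) = 4·sin(u)/u → 4·1 = 4.
Limit = 4.

Final answer: 4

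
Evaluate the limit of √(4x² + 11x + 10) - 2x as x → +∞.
As x → +∞: multiply by the conjugate to get (11x+10)/(√(4x²+11x+10)+2x); the denominator ~ 4x, so the limit is 11/4.
Limit = 11/4.

Final answer: 11/4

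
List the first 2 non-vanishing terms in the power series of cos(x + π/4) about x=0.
-√(2)·x/2 + √(2)/2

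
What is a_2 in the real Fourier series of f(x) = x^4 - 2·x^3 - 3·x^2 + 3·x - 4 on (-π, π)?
a_2 = (1/π) ∫_{-π}^{π} f(x)·cos(2x) dx.
Evaluate the integral (use parity and integration by parts as needed): a_2 = -6 + 2·π^2.

Final answer: -6 + 2·π^2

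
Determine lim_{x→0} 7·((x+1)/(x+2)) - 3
Direct substitution at x = 0 gives 1/2.

Final answer: 1/2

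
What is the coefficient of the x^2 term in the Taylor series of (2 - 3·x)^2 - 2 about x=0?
Expand to order 2: (2 - 3·x)^2 - 2 = 9·x^2 - 12·x + 2 + O(x^3).
The coefficient of x^2 is 9.

Final answer: 9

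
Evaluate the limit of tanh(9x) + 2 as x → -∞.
Evaluate the dominant behaviour as x → -∞; each term tends to a finite value or vanishes.
Limit = 1.

Final answer: 1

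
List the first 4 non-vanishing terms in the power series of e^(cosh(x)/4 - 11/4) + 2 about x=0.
91·x^6·e^(-5/2)/46080 + 7·x^4·e^(-5/2)/384 + x^2·e^(-5/2)/8 + e^(-5/2) + 2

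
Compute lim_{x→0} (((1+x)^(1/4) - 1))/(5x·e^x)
Both numerator and denominator → 0 as x → 0; this is a 0/0 indeterminate form.
Expand each to leading order near x = 0: numerator ~ x/4, denominator ~ 5·x.
The limit of the ratio is 1/20.

Final answer: 1/20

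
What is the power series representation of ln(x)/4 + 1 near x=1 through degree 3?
1 + (x - 1)/4 - (x - 1)^2/8 + (x - 1)^3/12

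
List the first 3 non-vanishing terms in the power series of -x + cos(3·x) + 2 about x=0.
-9·x^2/2 - x + 3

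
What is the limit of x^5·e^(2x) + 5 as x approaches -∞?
The product is a 0·∞ indeterminate form at x → -∞.
Rewrite the product as x^5 / e^(-2x) (an ∞/∞ form) and apply L'Hôpital, or use the standard hierarchy e^(2|x|) ≫ |x^5| as x → -∞.
The indeterminate product → 0, so the limit = 5.

Final answer: 5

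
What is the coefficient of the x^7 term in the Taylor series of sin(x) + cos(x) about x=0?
Expand to order 7: sin(x) + cos(x) = -x^7/5040 - x^6/720 + x^5/120 + x^4/24 - x^3/6 - x^2/2 + x + 1 + O(x^8).
The coefficient of x^7 is -1/5040.

Final answer: -1/5040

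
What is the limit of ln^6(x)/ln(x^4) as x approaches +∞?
This is an ∞/∞ indeterminate form as x → +∞.
Write ln(x^4) = 4·ln(x), reducing the quotient to ln^5(x)/4 → ∞.
Limit = ∞.

Final answer: ∞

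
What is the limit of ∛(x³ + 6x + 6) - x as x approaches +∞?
This is an ∞ − ∞ indeterminate form.
Multiply by (A² + AB + B²)/(A² + AB + B²) where A = ∛(x³+6x + 6), B = x to use A³ − B³ = (A−B)(A²+AB+B²); the x³ terms cancel, leaving (6x + 6)/(A²+AB+B²) with denominator ~ 3x², so the limit is 0.
Limit = 0.

Final answer: 0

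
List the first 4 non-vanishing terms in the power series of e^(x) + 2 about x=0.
x^3/6 + x^2/2 + x + 3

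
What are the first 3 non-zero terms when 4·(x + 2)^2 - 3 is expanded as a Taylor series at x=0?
4·x^2 + 16·x + 13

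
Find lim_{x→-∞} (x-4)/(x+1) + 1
Evaluate the dominant behaviour as x → -∞; each term tends to a finite value or vanishes.
Limit = 2.

Final answer: 2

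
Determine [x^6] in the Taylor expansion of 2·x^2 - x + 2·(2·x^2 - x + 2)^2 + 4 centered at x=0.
Expand to order 6: 2·x^2 - x + 2·(2·x^2 - x + 2)^2 + 4 = 8·x^4 - 8·x^3 + 20·x^2 - 9·x + 12 + O(x^7).
The coefficient of x^6 is 0.

Final answer: 0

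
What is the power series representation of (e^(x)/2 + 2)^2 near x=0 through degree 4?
x^4/4 + 2·x^3/3 + 3·x^2/2 + 5·x/2 + 25/4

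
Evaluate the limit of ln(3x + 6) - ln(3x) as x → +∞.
This is an ∞ − ∞ indeterminate form.
Combine the logarithms: ln(3x+6) − ln(3x) = ln((3x+6)/(3x)) = ln(1 + 6/(3x)) → ln(1) = 0.
Limit = 0.

Final answer: 0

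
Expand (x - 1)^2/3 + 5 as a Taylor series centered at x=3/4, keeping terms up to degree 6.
241/48 - (x - 3/4)/6 + (x - 3/4)^2/3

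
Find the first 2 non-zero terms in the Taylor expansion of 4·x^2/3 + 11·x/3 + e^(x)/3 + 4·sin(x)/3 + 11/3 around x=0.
16·x/3 + 4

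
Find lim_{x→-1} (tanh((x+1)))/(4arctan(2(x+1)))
Both numerator and denominator → 0 as x → -1; this is a 0/0 indeterminate form.
Expand each to leading order near x = -1: numerator ~ (x + 1), denominator ~ 8·(x + 1).
The limit of the ratio is 1/8.

Final answer: 1/8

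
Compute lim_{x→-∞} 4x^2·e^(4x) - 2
The product is a 0·∞ indeterminate form at x → -∞.
Rewrite the product as 4x^2 / e^(-4x) (an ∞/∞ form) and apply L'Hôpital, or use the standard hierarchy e^(4|x|) ≫ |x^2| as x → -∞.
The indeterminate product → 0, so the limit = -2.

Final answer: -2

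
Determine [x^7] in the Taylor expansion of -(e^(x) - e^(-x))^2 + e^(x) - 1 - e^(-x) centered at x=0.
1/2520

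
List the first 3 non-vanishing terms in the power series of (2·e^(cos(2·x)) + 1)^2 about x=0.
x^4·(1 + 2·e)^2·(16·e^(2)/(1 + 2·e)^2 + 32·e/(3·(1 + 2·e))) - 8·e·x^2·(1 + 2·e) + (1 + 2·e)^2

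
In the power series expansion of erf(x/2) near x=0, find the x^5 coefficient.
Expand to order 5: erf(x/2) = x^5/(160·√(π)) - x^3/(12·√(π)) + x/√(π) + O(x^6).
The coefficient of x^5 is 1/(160·√(π)).

Final answer: 1/(160·√(π))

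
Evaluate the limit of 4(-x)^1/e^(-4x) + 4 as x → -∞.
The quotient is an ∞/∞ indeterminate form as x → -∞.
Compare growth rates of the dominant terms (exponentials ≫ polynomials ≫ logarithms), or apply L'Hôpital's rule; the quotient → 0.
Adding the constant: 0 + 4 = 4. Limit = 4.

Final answer: 4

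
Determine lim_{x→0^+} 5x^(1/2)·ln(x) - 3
The product is a 0·∞ indeterminate form at x → 0⁺.
Rewrite the product as 5·ln(x) / x^(-1/2) and apply L'Hôpital, or use the standard hierarchy x^(-1/2) ≫ |ln x| as x → 0⁺.
The indeterminate product → 0, so the limit = -3.

Final answer: -3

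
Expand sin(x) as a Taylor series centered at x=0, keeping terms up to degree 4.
-x^3/6 + x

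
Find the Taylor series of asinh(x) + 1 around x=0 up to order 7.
-5·x^7/112 + 3·x^5/40 - x^3/6 + x + 1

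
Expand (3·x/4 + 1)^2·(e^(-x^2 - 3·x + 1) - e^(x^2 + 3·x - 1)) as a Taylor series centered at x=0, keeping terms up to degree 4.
x^4·(-727·e^(-1)/32 - 29·e/32) + x^3·(-279·e^(-1)/16 + 33·e/16) + x^2·(-169·e^(-1)/16 - 7·e/16) + x·(-3·e/2 - 9·e^(-1)/2) - e^(-1) + e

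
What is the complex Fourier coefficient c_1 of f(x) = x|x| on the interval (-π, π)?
Compute the real Fourier coefficients first: a_1 = 0, b_1 = (-8 + 2·π^2)/π.
Then c_1 = (a_1 − i·b_1)/2 = -i·π + 4·i/π.

Final answer: -i·π + 4·i/π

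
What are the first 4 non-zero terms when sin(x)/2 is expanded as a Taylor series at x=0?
-x^7/10080 + x^5/240 - x^3/12 + x/2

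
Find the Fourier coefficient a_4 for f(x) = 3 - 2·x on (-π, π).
a_4 = (1/π) ∫_{-π}^{π} f(x)·cos(4x) dx.
Evaluate the integral (use parity and integration by parts as needed): a_4 = 0.

Final answer: 0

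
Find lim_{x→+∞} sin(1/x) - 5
Evaluate the dominant behaviour as x → +∞; each term tends to a finite value or vanishes.
Limit = -5.

Final answer: -5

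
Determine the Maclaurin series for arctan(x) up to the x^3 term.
-x^3/3 + x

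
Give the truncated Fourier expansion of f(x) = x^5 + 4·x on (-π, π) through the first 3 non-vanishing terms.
(-40·π^2 + 2·π^4 + 248)·sin(x) + (-π^4 - 23/2 + 5·π^2)·sin(2·x) + (-40·π^2/27 + 296/81 + 2·π^4/3)·sin(3·x)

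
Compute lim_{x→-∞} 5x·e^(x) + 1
The product is a 0·∞ indeterminate form at x → -∞.
Rewrite the product as 5x / e^(-x) (an ∞/∞ form) and apply L'Hôpital, or use the standard hierarchy e^(|x|) ≫ |x| as x → -∞.
The indeterminate product → 0, so the limit = 1.

Final answer: 1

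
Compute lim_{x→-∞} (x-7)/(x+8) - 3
Evaluate the dominant behaviour as x → -∞; each term tends to a finite value or vanishes.
Limit = -2.

Final answer: -2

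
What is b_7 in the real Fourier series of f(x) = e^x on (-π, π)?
b_7 = (1/π) ∫_{-π}^{π} f(x)·sin(7x) dx.
Evaluate the integral (use parity and integration by parts as needed): b_7 = (-7 + 7·e^(2·π))·e^(-π)/(50·π).

Final answer: (-7 + 7·e^(2·π))·e^(-π)/(50·π)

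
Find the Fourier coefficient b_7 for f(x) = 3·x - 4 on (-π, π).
b_7 = (1/π) ∫_{-π}^{π} f(x)·sin(7x) dx.
Evaluate the integral (use parity and integration by parts as needed): b_7 = 6/7.

Final answer: 6/7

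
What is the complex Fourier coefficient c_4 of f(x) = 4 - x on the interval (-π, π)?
Compute the real Fourier coefficients first: a_4 = 0, b_4 = 1/2.
Then c_4 = (a_4 − i·b_4)/2 = -i/4.

Final answer: -i/4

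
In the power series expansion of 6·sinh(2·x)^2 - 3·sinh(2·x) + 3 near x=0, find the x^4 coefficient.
Expand to order 4: 6·sinh(2·x)^2 - 3·sinh(2·x) + 3 = 32·x^4 - 4·x^3 + 24·x^2 - 6·x + 3 + O(x^5).
The coefficient of x^4 is 32.

Final answer: 32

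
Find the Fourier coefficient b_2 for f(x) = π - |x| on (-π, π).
b_2 = (1/π) ∫_{-π}^{π} f(x)·sin(2x) dx.
Evaluate the integral (use parity and integration by parts as needed): b_2 = 0.

Final answer: 0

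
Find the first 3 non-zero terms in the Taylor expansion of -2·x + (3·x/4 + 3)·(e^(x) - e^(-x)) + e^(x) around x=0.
2·x^2 + 5·x + 1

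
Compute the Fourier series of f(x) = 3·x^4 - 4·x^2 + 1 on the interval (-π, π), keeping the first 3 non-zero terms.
(160 - 24·π^2)·cos(x) + (-13 + 6·π^2)·cos(2·x) - 4·π^2/3 + 1 + 3·π^4/5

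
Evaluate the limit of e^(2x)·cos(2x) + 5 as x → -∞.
Evaluate the dominant behaviour as x → -∞; each term tends to a finite value or vanishes.
Limit = 5.

Final answer: 5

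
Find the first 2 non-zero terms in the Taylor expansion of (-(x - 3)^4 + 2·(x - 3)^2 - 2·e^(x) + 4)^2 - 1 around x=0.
3720 - 11468·x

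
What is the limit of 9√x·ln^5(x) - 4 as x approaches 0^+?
The product is a 0·∞ indeterminate form at x → 0⁺.
Rewrite the product as 9·ln^5(x) / x^(-1/2) and apply L'Hôpital, or use the standard hierarchy x^(-1/2) ≫ |ln x|^5 as x → 0⁺.
The indeterminate product → 0, so the limit = -4.

Final answer: -4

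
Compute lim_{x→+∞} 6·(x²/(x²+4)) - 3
Evaluate the dominant behaviour as x → +∞; each term tends to a finite value or vanishes.
Limit = 3.

Final answer: 3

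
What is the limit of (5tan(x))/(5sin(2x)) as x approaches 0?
Both numerator and denominator → 0 as x → 0; this is a 0/0 indeterminate form.
Expand each to leading order near x = 0: numerator ~ 5·x, denominator ~ 10·x.
The limit of the ratio is 1/2.

Final answer: 1/2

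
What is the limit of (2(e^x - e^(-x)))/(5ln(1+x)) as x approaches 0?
Both numerator and denominator → 0 as x → 0; this is a 0/0 indeterminate form.
Expand each to leading order near x = 0: numerator ~ 4·x, denominator ~ 5·x.
The limit of the ratio is 4/5.

Final answer: 4/5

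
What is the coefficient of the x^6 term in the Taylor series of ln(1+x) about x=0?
Expand to order 6: ln(1+x) = -x^6/6 + x^5/5 - x^4/4 + x^3/3 - x^2/2 + x + O(x^7).
The coefficient of x^6 is -1/6.

Final answer: -1/6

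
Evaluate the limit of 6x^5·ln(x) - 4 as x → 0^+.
The product is a 0·∞ indeterminate form at x → 0⁺.
Rewrite the product as 6·ln(x) / x^(-5) and apply L'Hôpital, or use the standard hierarchy x^(-5) ≫ |ln x| as x → 0⁺.
The indeterminate product → 0, so the limit = -4.

Final answer: -4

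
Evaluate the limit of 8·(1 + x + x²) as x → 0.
Direct substitution at x = 0 gives 8.

Final answer: 8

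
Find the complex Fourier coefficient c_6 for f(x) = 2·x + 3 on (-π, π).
Compute the real Fourier coefficients first: a_6 = 0, b_6 = -2/3.
Then c_6 = (a_6 − i·b_6)/2 = i/3.

Final answer: i/3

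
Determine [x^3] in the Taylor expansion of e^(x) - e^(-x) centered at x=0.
Expand to order 3: e^(x) - e^(-x) = x^3/3 + 2·x + O(x^4).
The coefficient of x^3 is 1/3.

Final answer: 1/3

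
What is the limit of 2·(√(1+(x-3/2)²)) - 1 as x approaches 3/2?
Direct substitution at x = 3/2 gives 1.

Final answer: 1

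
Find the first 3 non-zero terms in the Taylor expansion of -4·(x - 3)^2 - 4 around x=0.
-4·x^2 + 24·x - 40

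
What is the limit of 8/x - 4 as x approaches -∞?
Evaluate the dominant behaviour as x → -∞; each term tends to a finite value or vanishes.
Limit = -4.

Final answer: -4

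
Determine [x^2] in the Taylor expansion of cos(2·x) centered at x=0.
Expand to order 2: cos(2·x) = 1 - 2·x^2 + O(x^3).
The coefficient of x^2 is -2.

Final answer: -2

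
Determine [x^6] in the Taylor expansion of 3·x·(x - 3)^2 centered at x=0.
Expand to order 6: 3·x·(x - 3)^2 = 3·x^3 - 18·x^2 + 27·x + O(x^7).
The coefficient of x^6 is 0.

Final answer: 0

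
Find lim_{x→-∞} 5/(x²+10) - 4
Evaluate the dominant behaviour as x → -∞; each term tends to a finite value or vanishes.
Limit = -4.

Final answer: -4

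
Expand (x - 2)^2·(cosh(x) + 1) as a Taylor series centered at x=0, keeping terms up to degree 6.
17·x^6/360 - x^5/6 + 2·x^4/3 - 2·x^3 + 4·x^2 - 8·x + 8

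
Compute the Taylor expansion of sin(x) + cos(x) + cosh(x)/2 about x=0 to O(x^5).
x^4/16 - x^3/6 - x^2/4 + x + 3/2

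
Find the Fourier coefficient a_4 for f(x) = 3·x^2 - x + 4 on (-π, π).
a_4 = (1/π) ∫_{-π}^{π} f(x)·cos(4x) dx.
Evaluate the integral (use parity and integration by parts as needed): a_4 = 3/4.

Final answer: 3/4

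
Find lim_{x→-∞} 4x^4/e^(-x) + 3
The quotient is an ∞/∞ indeterminate form as x → -∞.
Compare growth rates of the dominant terms (exponentials ≫ polynomials ≫ logarithms), or apply L'Hôpital's rule; the quotient → 0.
Adding the constant: 0 + 3 = 3. Limit = 3.

Final answer: 3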